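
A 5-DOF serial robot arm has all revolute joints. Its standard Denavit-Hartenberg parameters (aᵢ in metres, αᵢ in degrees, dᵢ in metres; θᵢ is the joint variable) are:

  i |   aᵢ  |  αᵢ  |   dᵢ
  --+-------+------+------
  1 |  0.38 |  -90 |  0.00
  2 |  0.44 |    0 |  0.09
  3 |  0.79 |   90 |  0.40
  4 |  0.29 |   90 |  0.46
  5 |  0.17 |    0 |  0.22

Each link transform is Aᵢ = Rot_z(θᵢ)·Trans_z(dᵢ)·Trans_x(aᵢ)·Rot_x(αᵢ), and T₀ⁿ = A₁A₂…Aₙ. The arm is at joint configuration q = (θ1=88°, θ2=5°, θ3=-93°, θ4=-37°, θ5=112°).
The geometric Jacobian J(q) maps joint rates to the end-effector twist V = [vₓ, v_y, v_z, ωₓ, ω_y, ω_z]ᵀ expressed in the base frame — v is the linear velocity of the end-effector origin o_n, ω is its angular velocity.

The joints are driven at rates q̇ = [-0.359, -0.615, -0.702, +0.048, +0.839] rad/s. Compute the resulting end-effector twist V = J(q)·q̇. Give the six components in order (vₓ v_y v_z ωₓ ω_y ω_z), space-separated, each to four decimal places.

o_n = [-0.1700, 0.2364, 0.8210]
J₁: ẑ×o_n = [-0.2364, -0.1700, 0.0000], ω = ẑ
J2: z=[-0.9994, 0.0349, 0.0000] o=[0.0133, 0.3798, 0.0000] → [0.0287, 0.8205, 0.1497, -0.9994, 0.0349, 0.0000]
J3: z=[-0.9994, 0.0349, 0.0000] o=[-0.0614, 0.8210, -0.0383] → [0.0300, 0.8589, 0.5880, -0.9994, 0.0349, 0.0000]
J4: z=[-0.0349, -0.9988, 0.0349] o=[-0.4602, 0.8625, 0.7512] → [-0.0479, 0.0126, 0.3117, -0.0349, -0.9988, 0.0349]
J5: z=[0.7974, -0.0489, -0.6014] o=[-0.3015, 0.4050, 0.9987] → [-0.0927, 0.0625, -0.1280, 0.7974, -0.0489, -0.6014]
V = J·q̇ = [-0.0339, -0.9935, -0.5973, 1.9836, -0.1349, -0.8619]

-0.0339 -0.9935 -0.5973 1.9836 -0.1349 -0.8619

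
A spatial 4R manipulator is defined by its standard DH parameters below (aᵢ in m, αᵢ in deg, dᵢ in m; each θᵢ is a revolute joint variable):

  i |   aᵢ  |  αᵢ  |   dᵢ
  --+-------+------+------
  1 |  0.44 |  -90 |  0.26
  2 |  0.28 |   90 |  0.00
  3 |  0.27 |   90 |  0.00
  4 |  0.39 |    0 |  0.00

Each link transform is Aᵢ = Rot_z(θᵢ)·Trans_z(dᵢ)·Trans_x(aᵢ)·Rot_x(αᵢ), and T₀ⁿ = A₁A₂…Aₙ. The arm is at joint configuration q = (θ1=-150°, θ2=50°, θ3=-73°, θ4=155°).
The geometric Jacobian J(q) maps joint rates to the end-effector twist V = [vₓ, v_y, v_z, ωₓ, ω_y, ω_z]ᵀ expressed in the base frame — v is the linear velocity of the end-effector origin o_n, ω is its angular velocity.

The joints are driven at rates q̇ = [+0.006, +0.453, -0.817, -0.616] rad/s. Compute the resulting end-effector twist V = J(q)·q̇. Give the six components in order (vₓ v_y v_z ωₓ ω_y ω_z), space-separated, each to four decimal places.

-0.1980 -0.0303 -0.0644 0.5306 -0.4247 -0.9704

o_n = [-0.5928, -0.4344, 0.1701]
J₁: ẑ×o_n = [0.4344, -0.5928, 0.0000], ω = ẑ
J2: z=[0.5000, -0.8660, 0.0000] o=[-0.3811, -0.2200, 0.2600] → [0.0778, 0.0449, -0.2906, 0.5000, -0.8660, 0.0000]
J3: z=[-0.6634, -0.3830, 0.6428] o=[-0.5369, -0.3100, 0.0455] → [0.0322, 0.0468, 0.0611, -0.6634, -0.3830, 0.6428]
J4: z=[0.3862, 0.5606, 0.7326] o=[-0.7100, -0.1118, -0.0150] → [0.3401, 0.0144, -0.1903, 0.3862, 0.5606, 0.7326]
V = J·q̇ = [-0.1980, -0.0303, -0.0644, 0.5306, -0.4247, -0.9704]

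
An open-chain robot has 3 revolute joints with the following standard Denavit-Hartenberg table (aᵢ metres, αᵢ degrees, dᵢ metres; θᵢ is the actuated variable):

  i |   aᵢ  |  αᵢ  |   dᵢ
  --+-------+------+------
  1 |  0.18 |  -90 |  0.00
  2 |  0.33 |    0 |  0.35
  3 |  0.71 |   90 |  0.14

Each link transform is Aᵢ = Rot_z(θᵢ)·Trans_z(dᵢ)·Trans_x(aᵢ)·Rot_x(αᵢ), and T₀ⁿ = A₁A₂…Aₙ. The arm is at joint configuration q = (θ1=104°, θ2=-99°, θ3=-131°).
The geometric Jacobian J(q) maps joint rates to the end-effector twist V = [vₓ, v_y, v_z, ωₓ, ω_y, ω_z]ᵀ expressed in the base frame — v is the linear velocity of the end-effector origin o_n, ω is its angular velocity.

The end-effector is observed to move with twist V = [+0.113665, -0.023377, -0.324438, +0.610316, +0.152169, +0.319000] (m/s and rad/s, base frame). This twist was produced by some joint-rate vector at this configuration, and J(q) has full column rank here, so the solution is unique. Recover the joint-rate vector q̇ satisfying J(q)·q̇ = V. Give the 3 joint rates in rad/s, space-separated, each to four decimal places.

o_n = [-0.3961, -0.4368, -0.2180]
J₁: ẑ×o_n = [0.4368, -0.3961, 0.0000], ω = ẑ
J2: z=[-0.9703, -0.2419, 0.0000] o=[-0.0435, 0.1747, 0.0000] → [0.0527, -0.2115, 0.5080, -0.9703, -0.2419, 0.0000]
J3: z=[-0.9703, -0.2419, 0.0000] o=[-0.3707, 0.0399, 0.3259] → [0.1316, -0.5277, 0.4564, -0.9703, -0.2419, 0.0000]
q̇ = J⁺·V = [0.3190, -0.7240, 0.0950]

0.3190 -0.7240 0.0950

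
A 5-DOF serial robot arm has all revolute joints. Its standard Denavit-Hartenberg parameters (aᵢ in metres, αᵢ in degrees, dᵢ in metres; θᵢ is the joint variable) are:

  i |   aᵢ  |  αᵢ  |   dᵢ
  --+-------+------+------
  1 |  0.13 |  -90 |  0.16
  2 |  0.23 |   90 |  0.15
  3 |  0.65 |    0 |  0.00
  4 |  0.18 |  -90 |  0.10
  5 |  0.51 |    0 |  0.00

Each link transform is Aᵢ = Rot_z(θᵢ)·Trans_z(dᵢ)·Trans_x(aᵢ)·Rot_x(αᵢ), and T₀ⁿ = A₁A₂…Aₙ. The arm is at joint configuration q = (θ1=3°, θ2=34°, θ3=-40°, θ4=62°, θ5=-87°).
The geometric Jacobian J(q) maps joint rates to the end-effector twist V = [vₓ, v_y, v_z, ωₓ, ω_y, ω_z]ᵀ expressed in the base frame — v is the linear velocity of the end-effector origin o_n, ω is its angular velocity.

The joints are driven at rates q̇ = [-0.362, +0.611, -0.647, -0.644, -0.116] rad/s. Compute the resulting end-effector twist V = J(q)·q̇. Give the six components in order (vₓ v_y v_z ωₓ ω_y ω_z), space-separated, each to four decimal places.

-0.2047 -1.0502 -0.5455 -0.7113 0.4669 -1.4566

o_n = [1.2413, -0.1256, 0.1509]
J₁: ẑ×o_n = [0.1256, 1.2413, -0.0000], ω = ẑ
J2: z=[-0.0523, 0.9986, 0.0000] o=[0.1298, 0.0068, 0.1600] → [-0.0091, -0.0005, -1.1031, -0.0523, 0.9986, 0.0000]
J3: z=[0.5584, 0.0293, 0.8290] o=[0.3124, 0.1666, 0.0314] → [0.2457, 0.7034, -0.1903, 0.5584, 0.0293, 0.8290]
J4: z=[0.5584, 0.0293, 0.8290] o=[0.7465, -0.2291, -0.2471] → [-0.0741, 0.1880, 0.0433, 0.5584, 0.0293, 0.8290]
J5: z=[-0.3587, 0.9097, 0.2095] o=[0.9370, -0.1516, -0.2575] → [0.3661, 0.2102, -0.2862, -0.3587, 0.9097, 0.2095]
V = J·q̇ = [-0.2047, -1.0502, -0.5455, -0.7113, 0.4669, -1.4566]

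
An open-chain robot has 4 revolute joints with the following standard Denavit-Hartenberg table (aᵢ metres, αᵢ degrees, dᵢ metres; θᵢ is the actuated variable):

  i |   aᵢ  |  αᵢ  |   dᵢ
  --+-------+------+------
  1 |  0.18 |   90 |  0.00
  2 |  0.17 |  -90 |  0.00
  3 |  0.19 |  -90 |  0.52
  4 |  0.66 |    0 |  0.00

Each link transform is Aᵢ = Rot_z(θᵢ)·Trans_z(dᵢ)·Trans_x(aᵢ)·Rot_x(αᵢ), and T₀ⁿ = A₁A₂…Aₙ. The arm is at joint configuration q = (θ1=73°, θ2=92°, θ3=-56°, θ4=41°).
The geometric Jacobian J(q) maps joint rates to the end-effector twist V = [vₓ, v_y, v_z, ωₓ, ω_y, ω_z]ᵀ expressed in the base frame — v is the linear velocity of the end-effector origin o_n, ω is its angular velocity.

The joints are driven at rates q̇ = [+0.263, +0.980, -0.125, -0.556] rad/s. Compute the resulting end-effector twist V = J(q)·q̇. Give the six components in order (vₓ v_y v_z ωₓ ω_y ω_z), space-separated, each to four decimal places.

o_n = [0.5671, -0.0963, 0.5514]
J₁: ẑ×o_n = [0.0963, 0.5671, -0.0000], ω = ẑ
J2: z=[0.9563, -0.2924, 0.0000] o=[0.0526, 0.1721, 0.0000] → [-0.1612, -0.5273, -0.1063, 0.9563, -0.2924, 0.0000]
J3: z=[-0.2922, -0.9557, -0.0349] o=[0.0509, 0.1665, 0.1699] → [-0.3738, 0.0935, 0.5701, -0.2922, -0.9557, -0.0349]
J4: z=[-0.5432, 0.1358, 0.8285] o=[0.0485, -0.3801, 0.2579] → [-0.1953, 0.5891, -0.2246, -0.5432, 0.1358, 0.8285]
V = J·q̇ = [0.0226, -0.7068, -0.0506, 1.2757, -0.2426, -0.1933]

0.0226 -0.7068 -0.0506 1.2757 -0.2426 -0.1933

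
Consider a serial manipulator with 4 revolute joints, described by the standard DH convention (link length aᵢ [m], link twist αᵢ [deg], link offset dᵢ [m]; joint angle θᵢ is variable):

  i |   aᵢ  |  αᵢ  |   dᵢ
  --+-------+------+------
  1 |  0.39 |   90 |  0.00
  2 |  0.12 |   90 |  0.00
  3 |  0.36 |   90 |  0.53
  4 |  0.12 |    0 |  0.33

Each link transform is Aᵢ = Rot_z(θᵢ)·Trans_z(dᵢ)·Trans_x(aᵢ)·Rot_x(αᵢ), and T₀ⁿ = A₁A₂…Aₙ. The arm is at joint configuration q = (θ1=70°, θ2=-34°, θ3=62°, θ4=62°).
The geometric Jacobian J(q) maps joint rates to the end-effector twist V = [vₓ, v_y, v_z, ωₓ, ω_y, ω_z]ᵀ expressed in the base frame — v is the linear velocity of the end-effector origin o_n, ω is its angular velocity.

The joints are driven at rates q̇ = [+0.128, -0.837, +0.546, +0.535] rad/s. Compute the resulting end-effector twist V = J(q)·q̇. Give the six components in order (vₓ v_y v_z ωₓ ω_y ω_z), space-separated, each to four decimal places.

-0.1469 -0.8333 -0.0686 -0.9930 0.4533 -0.5888

o_n = [0.3837, 0.4323, -0.8666]
J₁: ẑ×o_n = [-0.4323, 0.3837, 0.0000], ω = ẑ
J2: z=[0.9397, -0.3420, 0.0000] o=[0.1334, 0.3665, 0.0000] → [0.2964, 0.8143, 0.1475, 0.9397, -0.3420, 0.0000]
J3: z=[-0.1913, -0.5255, -0.8290] o=[0.1674, 0.4600, -0.0671] → [0.3972, -0.3322, 0.1189, -0.1913, -0.5255, -0.8290]
J4: z=[-0.1908, 0.8484, -0.4937] o=[0.4127, 0.2044, -0.6010] → [-0.1128, -0.0364, -0.0189, -0.1908, 0.8484, -0.4937]
V = J·q̇ = [-0.1469, -0.8333, -0.0686, -0.9930, 0.4533, -0.5888]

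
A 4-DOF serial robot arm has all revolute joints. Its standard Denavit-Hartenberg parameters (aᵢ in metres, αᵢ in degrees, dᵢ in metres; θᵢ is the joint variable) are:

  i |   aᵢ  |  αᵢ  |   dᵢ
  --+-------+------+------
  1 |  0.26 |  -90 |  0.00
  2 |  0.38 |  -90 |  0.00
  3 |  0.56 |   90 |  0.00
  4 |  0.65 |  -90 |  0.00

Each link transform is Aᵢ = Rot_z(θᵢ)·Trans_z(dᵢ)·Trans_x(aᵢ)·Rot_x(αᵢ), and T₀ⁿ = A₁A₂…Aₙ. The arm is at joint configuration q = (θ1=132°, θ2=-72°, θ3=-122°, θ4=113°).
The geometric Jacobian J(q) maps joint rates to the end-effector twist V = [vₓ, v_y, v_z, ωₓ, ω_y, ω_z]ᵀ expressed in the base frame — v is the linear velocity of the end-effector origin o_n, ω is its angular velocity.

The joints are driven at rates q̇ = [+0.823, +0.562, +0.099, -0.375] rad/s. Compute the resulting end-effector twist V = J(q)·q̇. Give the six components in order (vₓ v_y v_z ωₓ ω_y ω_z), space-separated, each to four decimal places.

o_n = [-0.7926, 0.4925, 0.0223]
J₁: ẑ×o_n = [-0.4925, -0.7926, 0.0000], ω = ẑ
J2: z=[-0.7431, -0.6691, 0.0000] o=[-0.1740, 0.1932, 0.0000] → [-0.0149, 0.0166, -0.6364, -0.7431, -0.6691, 0.0000]
J3: z=[-0.6364, 0.7068, -0.3090] o=[-0.2525, 0.2805, 0.3614] → [-0.1742, -0.0489, 0.2468, -0.6364, 0.7068, -0.3090]
J4: z=[0.5692, 0.1598, -0.8065] o=[-0.5441, -0.1054, 0.0792] → [0.4731, 0.2328, 0.3800, 0.5692, 0.1598, -0.8065]
V = J·q̇ = [-0.6084, -0.7352, -0.4757, -0.6941, -0.3660, 1.0949]

-0.6084 -0.7352 -0.4757 -0.6941 -0.3660 1.0949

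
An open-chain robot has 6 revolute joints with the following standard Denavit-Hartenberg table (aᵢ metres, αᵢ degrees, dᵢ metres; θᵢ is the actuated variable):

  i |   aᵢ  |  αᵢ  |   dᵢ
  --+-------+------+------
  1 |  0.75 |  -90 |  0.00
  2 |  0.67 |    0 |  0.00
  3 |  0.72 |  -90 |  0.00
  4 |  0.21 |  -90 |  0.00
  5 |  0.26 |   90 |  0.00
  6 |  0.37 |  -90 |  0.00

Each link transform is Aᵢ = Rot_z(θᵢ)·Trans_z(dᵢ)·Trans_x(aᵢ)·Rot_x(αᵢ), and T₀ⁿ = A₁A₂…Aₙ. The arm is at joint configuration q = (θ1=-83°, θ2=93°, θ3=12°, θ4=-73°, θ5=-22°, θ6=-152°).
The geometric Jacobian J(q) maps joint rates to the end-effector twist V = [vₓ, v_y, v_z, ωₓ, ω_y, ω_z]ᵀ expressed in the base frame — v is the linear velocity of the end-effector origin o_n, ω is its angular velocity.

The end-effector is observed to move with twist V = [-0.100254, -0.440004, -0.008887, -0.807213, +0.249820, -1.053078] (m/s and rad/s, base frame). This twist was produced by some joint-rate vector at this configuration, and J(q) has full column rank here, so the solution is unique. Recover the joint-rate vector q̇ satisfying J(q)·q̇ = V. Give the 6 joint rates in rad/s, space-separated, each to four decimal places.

-0.2880 -0.2250 -0.2360 0.0030 0.8830 0.1440

o_n = [0.2623, -0.5567, -1.2524]
J₁: ẑ×o_n = [0.5567, 0.2623, -0.0000], ω = ẑ
J2: z=[0.9925, 0.1219, 0.0000] o=[0.0914, -0.7444, 0.0000] → [-0.1526, 1.2431, 0.1655, 0.9925, 0.1219, 0.0000]
J3: z=[0.9925, 0.1219, 0.0000] o=[0.0871, -0.7096, -0.6691] → [-0.0711, 0.5790, 0.1304, 0.9925, 0.1219, 0.0000]
J4: z=[-0.1177, 0.9587, 0.2588] o=[0.0644, -0.5246, -1.3645] → [0.1158, 0.0644, -0.1859, -0.1177, 0.9587, 0.2588]
J5: z=[-0.3204, 0.2100, -0.9237] o=[0.2618, -0.4844, -1.4239] → [-0.0308, 0.0545, 0.0231, -0.3204, 0.2100, -0.9237]
J6: z=[-0.4613, 0.8171, 0.3458] o=[0.4769, -0.3448, -1.4667] → [0.2484, 0.0246, 0.2731, -0.4613, 0.8171, 0.3458]
q̇ = J⁺·V = [-0.2880, -0.2250, -0.2360, 0.0030, 0.8830, 0.1440]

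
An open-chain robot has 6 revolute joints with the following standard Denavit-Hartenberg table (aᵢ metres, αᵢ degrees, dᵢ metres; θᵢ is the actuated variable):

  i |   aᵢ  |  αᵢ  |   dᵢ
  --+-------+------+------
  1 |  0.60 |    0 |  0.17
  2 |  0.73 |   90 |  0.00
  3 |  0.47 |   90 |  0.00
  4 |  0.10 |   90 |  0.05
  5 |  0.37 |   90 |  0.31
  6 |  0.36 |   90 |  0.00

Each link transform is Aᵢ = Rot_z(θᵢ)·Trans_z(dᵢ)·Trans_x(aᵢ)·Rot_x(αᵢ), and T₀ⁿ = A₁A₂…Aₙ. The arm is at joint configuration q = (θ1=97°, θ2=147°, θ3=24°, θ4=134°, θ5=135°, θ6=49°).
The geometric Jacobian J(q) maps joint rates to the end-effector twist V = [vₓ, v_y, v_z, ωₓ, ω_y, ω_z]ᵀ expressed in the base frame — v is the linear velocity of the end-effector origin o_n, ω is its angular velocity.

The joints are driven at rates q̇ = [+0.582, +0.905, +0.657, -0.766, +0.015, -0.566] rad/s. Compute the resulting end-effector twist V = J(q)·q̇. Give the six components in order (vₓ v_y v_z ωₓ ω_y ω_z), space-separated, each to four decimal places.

2.6883 -1.9482 0.7504 -0.2488 0.3556 2.6699

o_n = [-1.0764, -1.0790, 0.1870]
J₁: ẑ×o_n = [1.0790, -1.0764, 0.0000], ω = ẑ
J2: z=[0.0000, 0.0000, 1.0000] o=[-0.0731, 0.5955, 0.1700] → [1.6745, -1.0033, 0.0000, 0.0000, 0.0000, 1.0000]
J3: z=[-0.8988, 0.4384, 0.0000] o=[-0.3931, -0.0606, 0.1700] → [0.0074, 0.0152, 1.2149, -0.8988, 0.4384, 0.0000]
J4: z=[-0.1783, -0.3656, -0.9135] o=[-0.5814, -0.4465, 0.3612] → [-0.5141, 0.4212, -0.0682, -0.1783, -0.3656, -0.9135]
J5: z=[-0.9124, -0.2861, 0.2926] o=[-0.6271, -0.3762, 0.2872] → [0.2343, -0.2230, 0.5127, -0.9124, -0.2861, 0.2926]
J6: z=[-0.3865, 0.3678, -0.8458] o=[-0.8602, -0.7923, 0.2128] → [-0.2520, 0.1728, 0.1903, -0.3865, 0.3678, -0.8458]
V = J·q̇ = [2.6883, -1.9482, 0.7504, -0.2488, 0.3556, 2.6699]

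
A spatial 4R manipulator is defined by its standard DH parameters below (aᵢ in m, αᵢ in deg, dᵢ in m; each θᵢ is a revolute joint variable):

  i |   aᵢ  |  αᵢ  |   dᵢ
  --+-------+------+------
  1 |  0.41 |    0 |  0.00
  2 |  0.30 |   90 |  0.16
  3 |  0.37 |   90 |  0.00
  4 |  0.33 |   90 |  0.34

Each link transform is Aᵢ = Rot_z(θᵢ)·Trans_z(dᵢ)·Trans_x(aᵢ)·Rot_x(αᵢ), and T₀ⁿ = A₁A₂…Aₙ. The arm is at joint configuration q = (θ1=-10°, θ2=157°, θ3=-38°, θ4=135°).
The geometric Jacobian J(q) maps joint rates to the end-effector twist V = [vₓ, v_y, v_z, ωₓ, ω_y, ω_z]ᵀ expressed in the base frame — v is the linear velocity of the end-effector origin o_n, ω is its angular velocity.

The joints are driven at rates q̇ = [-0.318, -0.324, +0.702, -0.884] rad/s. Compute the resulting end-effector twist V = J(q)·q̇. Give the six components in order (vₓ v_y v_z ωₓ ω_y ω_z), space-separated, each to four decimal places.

-0.0589 0.2929 -0.1983 -0.0741 0.8852 0.0546

o_n = [0.3645, 0.2325, -0.1921]
J₁: ẑ×o_n = [-0.2325, 0.3645, 0.0000], ω = ẑ
J2: z=[0.0000, 0.0000, 1.0000] o=[0.4038, -0.0712, 0.0000] → [-0.3037, -0.0393, 0.0000, 0.0000, 0.0000, 1.0000]
J3: z=[0.5446, 0.8387, 0.0000] o=[0.1522, 0.0922, 0.1600] → [-0.2953, 0.1917, -0.1016, 0.5446, 0.8387, 0.0000]
J4: z=[0.5163, -0.3353, -0.7880] o=[-0.0924, 0.2510, -0.0678] → [0.0271, -0.2958, 0.1437, 0.5163, -0.3353, -0.7880]
V = J·q̇ = [-0.0589, 0.2929, -0.1983, -0.0741, 0.8852, 0.0546]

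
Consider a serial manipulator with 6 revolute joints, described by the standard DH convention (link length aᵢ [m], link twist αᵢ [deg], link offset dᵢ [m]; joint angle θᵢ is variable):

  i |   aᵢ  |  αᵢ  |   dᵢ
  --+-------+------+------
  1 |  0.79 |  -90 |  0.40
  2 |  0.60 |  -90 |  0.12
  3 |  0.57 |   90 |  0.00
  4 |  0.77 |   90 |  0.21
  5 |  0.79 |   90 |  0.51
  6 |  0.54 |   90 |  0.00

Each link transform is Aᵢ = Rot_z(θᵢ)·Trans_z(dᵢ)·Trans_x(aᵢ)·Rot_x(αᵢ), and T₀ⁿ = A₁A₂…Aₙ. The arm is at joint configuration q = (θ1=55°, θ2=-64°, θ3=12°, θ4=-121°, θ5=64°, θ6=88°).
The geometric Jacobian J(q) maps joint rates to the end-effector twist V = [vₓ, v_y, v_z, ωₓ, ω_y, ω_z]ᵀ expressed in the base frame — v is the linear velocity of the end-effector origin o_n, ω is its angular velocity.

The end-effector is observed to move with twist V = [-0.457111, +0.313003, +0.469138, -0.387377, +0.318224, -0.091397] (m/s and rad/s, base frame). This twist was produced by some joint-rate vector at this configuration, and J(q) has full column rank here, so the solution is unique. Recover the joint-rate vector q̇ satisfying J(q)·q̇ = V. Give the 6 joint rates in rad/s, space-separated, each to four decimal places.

o_n = [-0.7927, 1.0045, 0.5008]
J₁: ẑ×o_n = [-1.0045, -0.7927, 0.0000], ω = ẑ
J2: z=[-0.8192, 0.5736, 0.0000] o=[0.4531, 0.6471, 0.4000] → [0.0578, 0.0826, 0.4218, -0.8192, 0.5736, 0.0000]
J3: z=[0.5155, 0.7362, -0.4384] o=[0.5057, 0.9314, 0.9393] → [-0.2907, 0.7952, 0.9936, 0.5155, 0.7362, -0.4384]
J4: z=[-0.7490, 0.6357, 0.1869] o=[0.7430, 1.0637, 1.4404] → [-0.5862, -0.9907, 1.0205, -0.7490, 0.6357, 0.1869]
J5: z=[-0.0913, 0.1803, -0.9794] o=[0.0803, 0.6192, 1.4203] → [0.2115, 0.7711, 0.1223, -0.0913, 0.1803, -0.9794]
J6: z=[-0.2615, -0.9533, -0.1512] o=[-0.7253, 0.9026, 1.0268] → [0.5168, -0.1274, -0.0909, -0.2615, -0.9533, -0.1512]
q̇ = J⁺·V = [0.8000, 0.6320, 0.3070, -0.1560, 0.6950, 0.3110]

0.8000 0.6320 0.3070 -0.1560 0.6950 0.3110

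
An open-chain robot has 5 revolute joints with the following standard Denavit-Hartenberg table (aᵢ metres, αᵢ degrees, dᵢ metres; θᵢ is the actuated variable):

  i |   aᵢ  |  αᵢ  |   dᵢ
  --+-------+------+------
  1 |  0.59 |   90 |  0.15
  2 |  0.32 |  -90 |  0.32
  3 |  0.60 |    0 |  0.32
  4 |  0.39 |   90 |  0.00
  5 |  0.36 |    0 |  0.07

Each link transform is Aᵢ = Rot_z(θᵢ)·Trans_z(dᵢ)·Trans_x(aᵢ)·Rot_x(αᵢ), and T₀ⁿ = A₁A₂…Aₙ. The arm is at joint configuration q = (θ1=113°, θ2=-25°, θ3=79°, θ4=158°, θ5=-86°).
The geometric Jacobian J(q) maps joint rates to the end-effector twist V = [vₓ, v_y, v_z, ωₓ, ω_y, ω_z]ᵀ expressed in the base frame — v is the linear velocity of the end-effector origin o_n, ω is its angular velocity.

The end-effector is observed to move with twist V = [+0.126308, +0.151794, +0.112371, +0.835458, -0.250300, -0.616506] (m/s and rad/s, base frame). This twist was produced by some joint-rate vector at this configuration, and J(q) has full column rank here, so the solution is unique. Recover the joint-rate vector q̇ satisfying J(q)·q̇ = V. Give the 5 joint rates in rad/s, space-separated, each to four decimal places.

-0.2340 0.8940 -0.4560 -0.1260 0.4090

o_n = [-0.2393, 0.6688, 0.0513]
J₁: ẑ×o_n = [-0.6688, -0.2393, 0.0000], ω = ẑ
J2: z=[0.9205, 0.3907, 0.0000] o=[-0.2305, 0.5431, 0.1500] → [-0.0386, 0.0909, 0.1191, 0.9205, 0.3907, 0.0000]
J3: z=[-0.1651, 0.3890, 0.9063] o=[-0.0493, 0.9351, 0.0148] → [0.2556, -0.1662, 0.1179, -0.1651, 0.3890, 0.9063]
J4: z=[-0.1651, 0.3890, 0.9063] o=[-0.6848, 0.9250, 0.2564] → [0.1524, 0.3699, -0.1310, -0.1651, 0.3890, 0.9063]
J5: z=[-0.2044, -0.9125, 0.3544] o=[-0.3085, 0.8756, 0.3462] → [0.3424, -0.0357, 0.1054, -0.2044, -0.9125, 0.3544]
q̇ = J⁺·V = [-0.2340, 0.8940, -0.4560, -0.1260, 0.4090]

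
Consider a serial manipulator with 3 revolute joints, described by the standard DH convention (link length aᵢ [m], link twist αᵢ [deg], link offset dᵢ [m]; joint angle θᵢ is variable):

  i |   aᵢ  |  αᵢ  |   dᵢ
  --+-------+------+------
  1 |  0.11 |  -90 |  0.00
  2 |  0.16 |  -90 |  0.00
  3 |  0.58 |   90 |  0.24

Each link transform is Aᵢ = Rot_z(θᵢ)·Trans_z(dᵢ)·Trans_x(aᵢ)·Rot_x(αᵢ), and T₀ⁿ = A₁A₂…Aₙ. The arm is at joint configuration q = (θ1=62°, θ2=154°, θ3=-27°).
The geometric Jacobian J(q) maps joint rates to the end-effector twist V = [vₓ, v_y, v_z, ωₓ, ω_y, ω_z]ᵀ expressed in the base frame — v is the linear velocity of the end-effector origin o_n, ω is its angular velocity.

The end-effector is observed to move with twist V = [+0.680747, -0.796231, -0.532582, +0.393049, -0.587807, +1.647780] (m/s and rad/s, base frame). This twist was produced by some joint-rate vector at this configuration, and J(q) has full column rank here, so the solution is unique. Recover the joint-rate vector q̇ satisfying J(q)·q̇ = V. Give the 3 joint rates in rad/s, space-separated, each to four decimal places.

o_n = [-0.5158, -0.4092, -0.0810]
J₁: ẑ×o_n = [0.4092, -0.5158, 0.0000], ω = ẑ
J2: z=[-0.8829, 0.4695, 0.0000] o=[0.0516, 0.0971, 0.0000] → [-0.0380, -0.0715, 0.7135, -0.8829, 0.4695, 0.0000]
J3: z=[-0.2058, -0.3871, 0.8988] o=[-0.0159, -0.0298, -0.0701] → [0.3452, -0.4516, -0.1154, -0.2058, -0.3871, 0.8988]
q̇ = J⁺·V = [0.9620, -0.6230, 0.7630]

0.9620 -0.6230 0.7630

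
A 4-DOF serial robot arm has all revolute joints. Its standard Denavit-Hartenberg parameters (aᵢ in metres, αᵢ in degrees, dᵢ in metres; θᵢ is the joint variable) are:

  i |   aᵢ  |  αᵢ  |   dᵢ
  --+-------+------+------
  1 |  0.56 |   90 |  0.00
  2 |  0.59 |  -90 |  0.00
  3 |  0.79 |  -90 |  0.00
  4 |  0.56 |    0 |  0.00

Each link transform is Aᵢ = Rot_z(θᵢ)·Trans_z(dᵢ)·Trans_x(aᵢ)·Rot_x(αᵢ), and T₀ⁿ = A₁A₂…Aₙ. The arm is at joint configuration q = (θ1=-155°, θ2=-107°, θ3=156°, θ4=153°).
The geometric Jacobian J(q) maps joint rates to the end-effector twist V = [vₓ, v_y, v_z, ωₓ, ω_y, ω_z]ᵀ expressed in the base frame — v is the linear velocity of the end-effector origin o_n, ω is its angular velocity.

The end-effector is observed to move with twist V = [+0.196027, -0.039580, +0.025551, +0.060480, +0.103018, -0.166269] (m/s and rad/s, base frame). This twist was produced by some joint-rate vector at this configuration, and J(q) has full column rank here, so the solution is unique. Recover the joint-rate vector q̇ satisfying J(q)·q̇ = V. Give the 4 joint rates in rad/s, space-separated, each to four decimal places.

0.1520 0.8160 -0.0010 -0.8190

o_n = [-0.1513, -0.2012, -0.2356]
J₁: ẑ×o_n = [0.2012, -0.1513, 0.0000], ω = ẑ
J2: z=[-0.4226, 0.9063, 0.0000] o=[-0.5075, -0.2367, 0.0000] → [-0.2136, -0.0996, -0.3379, -0.4226, 0.9063, 0.0000]
J3: z=[-0.8667, -0.4042, -0.2924] o=[-0.3512, -0.1638, -0.5642] → [-0.1437, 0.2263, 0.1132, -0.8667, -0.4042, -0.2924]
J4: z=[-0.4939, 0.7777, 0.3890] o=[-0.4066, -0.5442, 0.1259] → [-0.4146, -0.0792, -0.3680, -0.4939, 0.7777, 0.3890]
q̇ = J⁺·V = [0.1520, 0.8160, -0.0010, -0.8190]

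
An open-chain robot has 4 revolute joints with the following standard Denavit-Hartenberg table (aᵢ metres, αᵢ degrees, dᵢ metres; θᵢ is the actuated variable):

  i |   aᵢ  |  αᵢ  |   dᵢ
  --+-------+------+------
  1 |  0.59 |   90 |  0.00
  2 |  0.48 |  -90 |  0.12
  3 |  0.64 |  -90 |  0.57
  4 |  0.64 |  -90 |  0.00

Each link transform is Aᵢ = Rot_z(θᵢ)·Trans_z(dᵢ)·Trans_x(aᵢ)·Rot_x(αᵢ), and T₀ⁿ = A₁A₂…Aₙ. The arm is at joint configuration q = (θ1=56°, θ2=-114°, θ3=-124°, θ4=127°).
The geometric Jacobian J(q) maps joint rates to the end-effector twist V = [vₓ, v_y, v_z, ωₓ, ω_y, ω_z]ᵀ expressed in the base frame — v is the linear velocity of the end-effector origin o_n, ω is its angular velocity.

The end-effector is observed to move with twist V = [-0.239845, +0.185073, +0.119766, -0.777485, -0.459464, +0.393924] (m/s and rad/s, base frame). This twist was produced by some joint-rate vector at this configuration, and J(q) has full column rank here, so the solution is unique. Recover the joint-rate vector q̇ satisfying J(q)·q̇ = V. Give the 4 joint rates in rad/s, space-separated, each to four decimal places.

o_n = [0.5579, 0.2347, -0.3323]
J₁: ẑ×o_n = [-0.2347, 0.5579, 0.0000], ω = ẑ
J2: z=[0.8290, -0.5592, 0.0000] o=[0.3299, 0.4891, 0.0000] → [0.1858, 0.2755, -0.0835, 0.8290, -0.5592, 0.0000]
J3: z=[0.5108, 0.7574, -0.4067] o=[0.3202, 0.2602, -0.4385] → [0.0701, -0.1509, -0.1930, 0.5108, 0.7574, -0.4067]
J4: z=[0.2750, -0.5922, -0.7574] o=[1.1327, 0.5158, -0.3434] → [-0.2195, 0.4323, -0.4178, 0.2750, -0.5922, -0.7574]
q̇ = J⁺·V = [0.2050, -0.4950, -0.8220, 0.1920]

0.2050 -0.4950 -0.8220 0.1920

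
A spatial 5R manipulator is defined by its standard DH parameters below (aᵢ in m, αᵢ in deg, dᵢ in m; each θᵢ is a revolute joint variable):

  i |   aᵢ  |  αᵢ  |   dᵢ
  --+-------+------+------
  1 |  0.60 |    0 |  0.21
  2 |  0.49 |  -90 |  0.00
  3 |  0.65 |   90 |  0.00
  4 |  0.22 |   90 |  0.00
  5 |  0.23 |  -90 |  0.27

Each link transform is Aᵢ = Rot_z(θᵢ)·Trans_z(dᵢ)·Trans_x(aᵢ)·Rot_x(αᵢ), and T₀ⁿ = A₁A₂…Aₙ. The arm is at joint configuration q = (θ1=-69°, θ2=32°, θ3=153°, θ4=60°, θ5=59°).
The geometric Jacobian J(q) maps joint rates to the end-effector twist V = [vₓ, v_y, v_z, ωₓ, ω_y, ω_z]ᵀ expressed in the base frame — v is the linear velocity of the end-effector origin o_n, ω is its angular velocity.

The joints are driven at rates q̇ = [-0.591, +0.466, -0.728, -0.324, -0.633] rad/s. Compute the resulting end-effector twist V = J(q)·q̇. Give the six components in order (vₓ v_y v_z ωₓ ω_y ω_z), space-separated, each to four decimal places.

-0.0298 -0.3261 -0.6027 0.0250 -0.5341 0.4126

o_n = [0.0236, -0.2180, -0.4437]
J₁: ẑ×o_n = [0.2180, 0.0236, -0.0000], ω = ẑ
J2: z=[0.0000, 0.0000, 1.0000] o=[0.2150, -0.5601, 0.2100] → [-0.3422, -0.1914, 0.0000, 0.0000, 0.0000, 1.0000]
J3: z=[0.6018, 0.7986, 0.0000] o=[0.6064, -0.8550, 0.2100] → [-0.5221, 0.3934, 0.8488, 0.6018, 0.7986, 0.0000]
J4: z=[0.3626, -0.2732, -0.8910] o=[0.1438, -0.5065, -0.0851] → [0.3551, 0.2371, 0.0718, 0.3626, -0.2732, -0.8910]
J5: z=[-0.9172, 0.0651, -0.3932] o=[0.1802, -0.2953, -0.1350] → [0.0103, -0.2216, -0.0608, -0.9172, 0.0651, -0.3932]
V = J·q̇ = [-0.0298, -0.3261, -0.6027, 0.0250, -0.5341, 0.4126]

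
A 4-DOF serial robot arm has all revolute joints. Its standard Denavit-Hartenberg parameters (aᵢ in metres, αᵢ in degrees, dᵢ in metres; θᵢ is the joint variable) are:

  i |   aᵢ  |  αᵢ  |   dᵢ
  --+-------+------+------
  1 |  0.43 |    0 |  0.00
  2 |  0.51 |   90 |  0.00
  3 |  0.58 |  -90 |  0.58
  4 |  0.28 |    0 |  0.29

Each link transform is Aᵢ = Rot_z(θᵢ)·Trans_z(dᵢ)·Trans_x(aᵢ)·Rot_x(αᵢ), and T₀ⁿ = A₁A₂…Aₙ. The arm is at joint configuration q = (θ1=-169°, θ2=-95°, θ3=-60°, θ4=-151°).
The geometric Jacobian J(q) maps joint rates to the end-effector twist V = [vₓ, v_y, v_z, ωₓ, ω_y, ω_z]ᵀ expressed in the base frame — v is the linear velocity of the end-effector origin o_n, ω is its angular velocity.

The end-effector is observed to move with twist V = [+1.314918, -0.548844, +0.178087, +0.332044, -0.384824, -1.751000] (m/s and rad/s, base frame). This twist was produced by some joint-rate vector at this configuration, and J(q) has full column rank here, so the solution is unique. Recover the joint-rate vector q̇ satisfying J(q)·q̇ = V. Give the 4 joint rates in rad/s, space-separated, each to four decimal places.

-0.9060 -0.6040 0.2900 -0.4820

o_n = [0.1927, 0.9164, -0.1452]
J₁: ẑ×o_n = [-0.9164, 0.1927, 0.0000], ω = ẑ
J2: z=[0.0000, 0.0000, 1.0000] o=[-0.4221, -0.0820, 0.0000] → [-0.9984, 0.6148, 0.0000, 0.0000, 0.0000, 1.0000]
J3: z=[0.9945, 0.1045, 0.0000] o=[-0.4754, 0.4252, 0.0000] → [-0.0152, 0.1444, 0.4187, 0.9945, 0.1045, 0.0000]
J4: z=[-0.0905, 0.8613, 0.5000] o=[0.0711, 0.7742, -0.5023] → [0.2365, 0.0931, -0.1176, -0.0905, 0.8613, 0.5000]
q̇ = J⁺·V = [-0.9060, -0.6040, 0.2900, -0.4820]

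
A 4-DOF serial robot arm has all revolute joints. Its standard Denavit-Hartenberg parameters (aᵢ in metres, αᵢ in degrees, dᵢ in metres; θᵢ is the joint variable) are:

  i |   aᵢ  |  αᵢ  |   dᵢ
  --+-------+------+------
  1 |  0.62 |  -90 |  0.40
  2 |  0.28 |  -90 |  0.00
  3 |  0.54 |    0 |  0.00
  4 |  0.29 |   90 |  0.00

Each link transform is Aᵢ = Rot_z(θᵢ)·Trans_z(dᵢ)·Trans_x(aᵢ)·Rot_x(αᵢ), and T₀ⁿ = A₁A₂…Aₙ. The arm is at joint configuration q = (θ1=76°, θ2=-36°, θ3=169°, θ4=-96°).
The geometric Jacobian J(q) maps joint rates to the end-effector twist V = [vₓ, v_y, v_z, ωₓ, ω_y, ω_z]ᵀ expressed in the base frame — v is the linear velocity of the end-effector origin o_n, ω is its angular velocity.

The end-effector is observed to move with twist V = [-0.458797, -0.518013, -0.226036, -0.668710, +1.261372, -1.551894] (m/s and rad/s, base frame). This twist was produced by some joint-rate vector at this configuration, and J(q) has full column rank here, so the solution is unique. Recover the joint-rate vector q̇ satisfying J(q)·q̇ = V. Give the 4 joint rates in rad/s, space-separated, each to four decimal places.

-0.0900 0.9540 0.9750 0.8320

o_n = [0.4867, 0.3798, 0.3028]
J₁: ẑ×o_n = [-0.3798, 0.4867, 0.0000], ω = ẑ
J2: z=[-0.9703, 0.2419, 0.0000] o=[0.1500, 0.6016, 0.4000] → [-0.0235, -0.0943, 0.1337, -0.9703, 0.2419, 0.0000]
J3: z=[0.1422, 0.5703, -0.8090] o=[0.2048, 0.8214, 0.5646] → [-0.5065, -0.1909, -0.2236, 0.1422, 0.5703, -0.8090]
J4: z=[0.1422, 0.5703, -0.8090] o=[0.2010, 0.3803, 0.2530] → [0.0280, -0.2382, -0.1630, 0.1422, 0.5703, -0.8090]
q̇ = J⁺·V = [-0.0900, 0.9540, 0.9750, 0.8320]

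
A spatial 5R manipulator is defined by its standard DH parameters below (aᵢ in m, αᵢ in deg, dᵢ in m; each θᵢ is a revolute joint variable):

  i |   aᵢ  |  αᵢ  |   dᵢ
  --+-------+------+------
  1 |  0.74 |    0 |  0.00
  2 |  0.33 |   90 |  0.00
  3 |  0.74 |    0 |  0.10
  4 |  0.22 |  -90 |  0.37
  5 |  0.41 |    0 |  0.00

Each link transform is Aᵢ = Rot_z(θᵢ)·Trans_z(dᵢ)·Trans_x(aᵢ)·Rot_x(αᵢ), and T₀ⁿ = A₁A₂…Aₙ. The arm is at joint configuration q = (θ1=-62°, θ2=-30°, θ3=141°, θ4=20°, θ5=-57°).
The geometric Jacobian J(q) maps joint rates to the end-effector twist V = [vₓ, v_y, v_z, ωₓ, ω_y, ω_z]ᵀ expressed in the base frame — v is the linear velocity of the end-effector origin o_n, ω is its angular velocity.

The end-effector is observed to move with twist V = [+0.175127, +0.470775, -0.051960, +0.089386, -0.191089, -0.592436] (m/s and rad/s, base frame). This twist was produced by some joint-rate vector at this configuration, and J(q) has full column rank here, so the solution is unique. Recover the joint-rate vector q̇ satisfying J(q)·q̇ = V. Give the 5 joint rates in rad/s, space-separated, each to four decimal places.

-0.7310 -0.4070 0.0480 -0.1440 -0.5770

o_n = [-0.4428, 0.0389, 0.6100]
J₁: ẑ×o_n = [-0.0389, -0.4428, 0.0000], ω = ẑ
J2: z=[0.0000, 0.0000, 1.0000] o=[0.3474, -0.6534, 0.0000] → [-0.6922, -0.7902, 0.0000, 0.0000, 0.0000, 1.0000]
J3: z=[-0.9994, 0.0349, 0.0000] o=[0.3359, -0.9832, 0.0000] → [0.0213, 0.6097, -0.9942, -0.9994, 0.0349, 0.0000]
J4: z=[-0.9994, 0.0349, 0.0000] o=[0.2560, -0.4050, 0.4657] → [0.0050, 0.1442, -0.4192, -0.9994, 0.0349, 0.0000]
J5: z=[0.0114, 0.3254, -0.9455] o=[-0.1065, -0.1842, 0.5373] → [0.2345, 0.3171, 0.1119, 0.0114, 0.3254, -0.9455]
q̇ = J⁺·V = [-0.7310, -0.4070, 0.0480, -0.1440, -0.5770]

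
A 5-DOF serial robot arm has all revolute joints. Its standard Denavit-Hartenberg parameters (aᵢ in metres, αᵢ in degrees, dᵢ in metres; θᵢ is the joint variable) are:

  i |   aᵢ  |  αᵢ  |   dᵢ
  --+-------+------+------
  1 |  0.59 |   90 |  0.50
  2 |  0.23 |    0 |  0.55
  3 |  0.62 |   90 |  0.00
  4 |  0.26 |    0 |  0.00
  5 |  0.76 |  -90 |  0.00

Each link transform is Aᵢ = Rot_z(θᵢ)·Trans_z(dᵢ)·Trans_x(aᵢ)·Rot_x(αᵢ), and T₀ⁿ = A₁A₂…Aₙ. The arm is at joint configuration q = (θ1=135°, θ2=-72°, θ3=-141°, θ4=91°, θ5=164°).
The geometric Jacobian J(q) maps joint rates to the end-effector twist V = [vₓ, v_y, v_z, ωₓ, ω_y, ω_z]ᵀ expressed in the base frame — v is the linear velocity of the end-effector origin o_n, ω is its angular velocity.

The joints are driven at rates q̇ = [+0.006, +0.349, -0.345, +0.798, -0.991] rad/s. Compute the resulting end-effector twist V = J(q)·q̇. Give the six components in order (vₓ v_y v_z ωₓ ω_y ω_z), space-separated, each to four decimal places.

-0.2377 0.2837 -0.1668 0.0772 -0.0715 -0.1559

o_n = [-0.1655, 0.2728, 0.5093]
J₁: ẑ×o_n = [-0.2728, -0.1655, 0.0000], ω = ẑ
J2: z=[0.7071, 0.7071, 0.0000] o=[-0.4172, 0.4172, 0.5000] → [0.0066, -0.0066, -0.2801, 0.7071, 0.7071, 0.0000]
J3: z=[0.7071, 0.7071, 0.0000] o=[-0.0785, 0.8564, 0.2813] → [0.1613, -0.1613, -0.3512, 0.7071, 0.7071, 0.0000]
J4: z=[-0.3851, 0.3851, 0.8387] o=[0.2891, 0.4887, 0.6189] → [0.1389, -0.4235, 0.2582, -0.3851, 0.3851, 0.8387]
J5: z=[-0.3851, 0.3851, 0.8387] o=[0.4703, 0.6752, 0.6165] → [0.2963, -0.5744, 0.3998, -0.3851, 0.3851, 0.8387]
V = J·q̇ = [-0.2377, 0.2837, -0.1668, 0.0772, -0.0715, -0.1559]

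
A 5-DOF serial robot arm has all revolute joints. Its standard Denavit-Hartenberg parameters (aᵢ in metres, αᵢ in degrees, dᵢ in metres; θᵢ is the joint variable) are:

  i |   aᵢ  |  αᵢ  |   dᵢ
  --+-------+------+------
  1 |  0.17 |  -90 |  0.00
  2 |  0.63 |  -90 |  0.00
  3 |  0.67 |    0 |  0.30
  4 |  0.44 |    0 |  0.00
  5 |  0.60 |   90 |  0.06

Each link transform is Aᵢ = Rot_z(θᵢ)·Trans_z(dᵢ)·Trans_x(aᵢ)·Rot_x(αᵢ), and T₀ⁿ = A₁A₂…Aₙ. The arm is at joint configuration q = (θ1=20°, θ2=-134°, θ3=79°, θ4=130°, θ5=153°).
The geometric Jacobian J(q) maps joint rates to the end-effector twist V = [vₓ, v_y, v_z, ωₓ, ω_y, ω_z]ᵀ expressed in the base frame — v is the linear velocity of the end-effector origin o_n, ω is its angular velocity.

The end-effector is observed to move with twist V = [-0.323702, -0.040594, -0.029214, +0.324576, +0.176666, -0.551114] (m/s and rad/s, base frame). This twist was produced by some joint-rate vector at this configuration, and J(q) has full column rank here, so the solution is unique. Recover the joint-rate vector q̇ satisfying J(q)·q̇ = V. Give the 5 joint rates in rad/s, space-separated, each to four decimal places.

-0.9040 0.0550 0.2510 0.2330 0.0240

o_n = [-0.0727, -0.5216, 0.9497]
J₁: ẑ×o_n = [0.5216, -0.0727, 0.0000], ω = ẑ
J2: z=[-0.3420, 0.9397, 0.0000] o=[0.1597, 0.0581, 0.0000] → [0.8925, 0.3248, 0.4167, -0.3420, 0.9397, 0.0000]
J3: z=[0.6760, 0.2460, 0.6947] o=[-0.2515, -0.0915, 0.4532] → [0.4209, -0.2114, -0.3347, 0.6760, 0.2460, 0.6947]
J4: z=[0.6760, 0.2460, 0.6947] o=[0.0928, -0.6661, 0.7535] → [-0.0521, -0.2476, 0.1384, 0.6760, 0.2460, 0.6947]
J5: z=[0.6760, 0.2460, 0.6947] o=[0.2710, -0.3742, 0.4767] → [0.2188, -0.5585, -0.0151, 0.6760, 0.2460, 0.6947]
q̇ = J⁺·V = [-0.9040, 0.0550, 0.2510, 0.2330, 0.0240]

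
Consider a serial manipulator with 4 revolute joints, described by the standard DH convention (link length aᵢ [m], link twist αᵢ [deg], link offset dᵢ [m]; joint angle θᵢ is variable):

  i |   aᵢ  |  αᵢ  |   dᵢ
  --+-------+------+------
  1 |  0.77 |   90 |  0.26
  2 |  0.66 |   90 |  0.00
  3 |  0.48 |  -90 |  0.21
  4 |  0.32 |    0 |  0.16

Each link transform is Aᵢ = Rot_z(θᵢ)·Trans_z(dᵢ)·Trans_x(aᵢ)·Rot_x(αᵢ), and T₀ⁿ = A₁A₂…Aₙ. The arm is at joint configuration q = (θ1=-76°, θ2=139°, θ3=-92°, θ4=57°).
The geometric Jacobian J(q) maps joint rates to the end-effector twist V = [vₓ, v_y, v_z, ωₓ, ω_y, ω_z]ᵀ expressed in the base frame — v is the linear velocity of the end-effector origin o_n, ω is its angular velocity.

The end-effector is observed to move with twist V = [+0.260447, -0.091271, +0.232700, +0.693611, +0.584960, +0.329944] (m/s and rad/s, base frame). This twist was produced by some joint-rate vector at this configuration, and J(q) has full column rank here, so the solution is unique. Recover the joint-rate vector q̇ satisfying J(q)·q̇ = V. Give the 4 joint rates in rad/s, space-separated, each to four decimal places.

0.8980 -0.8170 -0.6910 -0.0710

o_n = [0.6714, 0.0333, 0.7389]
J₁: ẑ×o_n = [-0.0333, 0.6714, 0.0000], ω = ẑ
J2: z=[-0.9703, -0.2419, 0.0000] o=[0.1863, -0.7471, 0.2600] → [-0.1158, 0.4646, -0.6399, -0.9703, -0.2419, 0.0000]
J3: z=[0.1587, -0.6366, 0.7547] o=[0.0658, -0.2638, 0.6930] → [-0.2534, 0.4498, 0.4327, 0.1587, -0.6366, 0.7547]
J4: z=[-0.1486, 0.7403, 0.6557] o=[0.5676, -0.2937, 0.8405] → [-0.2896, 0.0529, -0.1254, -0.1486, 0.7403, 0.6557]
q̇ = J⁺·V = [0.8980, -0.8170, -0.6910, -0.0710]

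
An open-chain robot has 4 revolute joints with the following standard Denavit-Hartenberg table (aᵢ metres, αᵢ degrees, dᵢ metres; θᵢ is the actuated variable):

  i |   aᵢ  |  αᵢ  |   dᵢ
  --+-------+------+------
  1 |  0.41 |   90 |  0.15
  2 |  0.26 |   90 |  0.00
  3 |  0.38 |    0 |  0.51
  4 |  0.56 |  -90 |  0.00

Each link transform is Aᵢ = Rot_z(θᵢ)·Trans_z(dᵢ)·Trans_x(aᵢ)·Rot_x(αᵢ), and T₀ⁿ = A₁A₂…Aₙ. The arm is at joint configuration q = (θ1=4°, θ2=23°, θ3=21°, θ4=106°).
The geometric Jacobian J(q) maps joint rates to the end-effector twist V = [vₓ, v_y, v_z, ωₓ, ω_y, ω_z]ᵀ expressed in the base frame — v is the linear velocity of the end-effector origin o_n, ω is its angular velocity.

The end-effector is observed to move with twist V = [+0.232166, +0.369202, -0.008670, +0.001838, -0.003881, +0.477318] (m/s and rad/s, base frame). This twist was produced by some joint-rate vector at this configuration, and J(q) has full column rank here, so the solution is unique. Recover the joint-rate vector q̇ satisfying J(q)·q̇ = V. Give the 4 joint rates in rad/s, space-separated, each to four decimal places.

0.4810 0.0040 0.1840 -0.1800

o_n = [0.9035, -0.5217, -0.2109]
J₁: ẑ×o_n = [0.5217, 0.9035, -0.0000], ω = ẑ
J2: z=[0.0698, -0.9976, 0.0000] o=[0.4090, 0.0286, 0.1500] → [0.3601, 0.0252, 0.4549, 0.0698, -0.9976, 0.0000]
J3: z=[0.3898, 0.0273, -0.9205] o=[0.6477, 0.0453, 0.2516] → [-0.5345, -0.0552, -0.2280, 0.3898, 0.0273, -0.9205]
J4: z=[0.3898, 0.0273, -0.9205] o=[1.1818, -0.0539, -0.0793] → [-0.4342, 0.3075, -0.1747, 0.3898, 0.0273, -0.9205]
q̇ = J⁺·V = [0.4810, 0.0040, 0.1840, -0.1800]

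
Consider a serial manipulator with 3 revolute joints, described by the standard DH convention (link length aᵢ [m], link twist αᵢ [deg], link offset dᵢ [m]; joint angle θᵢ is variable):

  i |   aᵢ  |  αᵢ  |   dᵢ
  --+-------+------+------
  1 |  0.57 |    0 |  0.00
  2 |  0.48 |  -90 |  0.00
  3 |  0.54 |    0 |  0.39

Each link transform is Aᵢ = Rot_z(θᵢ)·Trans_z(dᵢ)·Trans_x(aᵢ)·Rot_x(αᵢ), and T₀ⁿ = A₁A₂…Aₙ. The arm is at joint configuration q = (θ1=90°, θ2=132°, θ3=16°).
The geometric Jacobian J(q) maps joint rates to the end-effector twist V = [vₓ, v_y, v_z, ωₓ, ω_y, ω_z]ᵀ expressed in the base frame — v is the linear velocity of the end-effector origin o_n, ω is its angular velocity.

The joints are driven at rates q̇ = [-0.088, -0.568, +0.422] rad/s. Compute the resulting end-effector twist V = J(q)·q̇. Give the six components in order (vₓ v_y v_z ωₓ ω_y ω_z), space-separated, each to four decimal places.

o_n = [-0.4815, -0.3883, -0.1488]
J₁: ẑ×o_n = [0.3883, -0.4815, 0.0000], ω = ẑ
J2: z=[0.0000, 0.0000, 1.0000] o=[0.0000, 0.5700, 0.0000] → [0.9583, -0.4815, 0.0000, 0.0000, 0.0000, 1.0000]
J3: z=[0.6691, -0.7431, 0.0000] o=[-0.3567, 0.2488, 0.0000] → [0.1106, 0.0996, -0.5191, 0.6691, -0.7431, 0.0000]
V = J·q̇ = [-0.5318, 0.3579, -0.2191, 0.2824, -0.3136, -0.6560]

-0.5318 0.3579 -0.2191 0.2824 -0.3136 -0.6560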